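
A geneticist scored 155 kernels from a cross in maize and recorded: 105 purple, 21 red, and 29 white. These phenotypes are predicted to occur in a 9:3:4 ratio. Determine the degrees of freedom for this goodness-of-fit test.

2

A goodness-of-fit test with 3 phenotype classes has df = 3 − 1 = 2.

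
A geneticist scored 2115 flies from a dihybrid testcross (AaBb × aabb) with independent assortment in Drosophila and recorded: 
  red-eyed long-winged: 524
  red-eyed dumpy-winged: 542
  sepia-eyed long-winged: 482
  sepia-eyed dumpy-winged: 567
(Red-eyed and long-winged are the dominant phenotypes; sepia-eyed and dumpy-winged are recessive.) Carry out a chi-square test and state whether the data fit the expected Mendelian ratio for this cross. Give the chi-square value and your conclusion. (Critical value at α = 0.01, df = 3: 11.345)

A dihybrid testcross with independent assortment gives a 1:1:1:1 ratio.
Expected counts for N = 2115 under a 1:1:1:1 ratio (total parts = 4):
  red-eyed long-winged: 2115 × 1/4 = 528.75
  red-eyed dumpy-winged: 2115 × 1/4 = 528.75
  sepia-eyed long-winged: 2115 × 1/4 = 528.75
  sepia-eyed dumpy-winged: 2115 × 1/4 = 528.75
χ² = Σ (O − E)² / E
  red-eyed long-winged: (524 − 528.75)² / 528.75 = 0.0427
  red-eyed dumpy-winged: (542 − 528.75)² / 528.75 = 0.3320
  sepia-eyed long-winged: (482 − 528.75)² / 528.75 = 4.1335
  sepia-eyed dumpy-winged: (567 − 528.75)² / 528.75 = 2.7670
χ² = 0.0427 + 0.3320 + 4.1335 + 2.7670 = 7.2752 ≈ 7.275
Degrees of freedom = 4 − 1 = 3; critical value at α = 0.01 is 11.345.
Since 7.275 < 11.345, we fail to reject the null hypothesis — the data are consistent with the 1:1:1:1 ratio.

7.275; consistent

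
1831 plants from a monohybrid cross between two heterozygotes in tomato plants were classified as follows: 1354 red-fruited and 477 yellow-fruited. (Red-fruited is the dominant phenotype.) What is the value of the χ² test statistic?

1.079

For a monohybrid cross between heterozygotes with complete dominance, the expected phenotypic ratio is 3:1.
The 3:1 ratio has 4 parts, so with N = 1831 the expected counts are:
  red-fruited: 1831 × 3/4 = 1373.25
  yellow-fruited: 1831 × 1/4 = 457.75
χ² = Σ (O − E)² / E
  red-fruited: (1354 − 1373.25)² / 1373.25 = 0.2698
  yellow-fruited: (477 − 457.75)² / 457.75 = 0.8095
χ² = 0.2698 + 0.8095 = 1.0793 ≈ 1.079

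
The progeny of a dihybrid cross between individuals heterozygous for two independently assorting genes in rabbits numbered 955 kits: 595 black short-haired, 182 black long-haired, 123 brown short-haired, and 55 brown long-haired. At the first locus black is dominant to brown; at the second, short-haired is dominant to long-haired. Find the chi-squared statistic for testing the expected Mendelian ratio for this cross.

24.191

A dihybrid F₂ with independent assortment and complete dominance at both loci gives a 9:3:3:1 phenotypic ratio.
Total ratio parts = 16. Expected numbers out of 955:
  black short-haired: 955 × 9/16 = 537.1875
  black long-haired: 955 × 3/16 = 179.0625
  brown short-haired: 955 × 3/16 = 179.0625
  brown long-haired: 955 × 1/16 = 59.6875
χ² = Σ (O − E)² / E
  black short-haired: (595 − 537.1875)² / 537.1875 = 6.2218
  black long-haired: (182 − 179.0625)² / 179.0625 = 0.0482
  brown short-haired: (123 − 179.0625)² / 179.0625 = 17.5526
  brown long-haired: (55 − 59.6875)² / 59.6875 = 0.3681
χ² = 6.2218 + 0.0482 + 17.5526 + 0.3681 = 24.1907 ≈ 24.191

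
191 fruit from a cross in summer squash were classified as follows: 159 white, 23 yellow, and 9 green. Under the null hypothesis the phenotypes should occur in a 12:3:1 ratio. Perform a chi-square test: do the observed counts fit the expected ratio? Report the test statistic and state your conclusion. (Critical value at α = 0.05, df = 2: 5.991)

Under the 12:3:1 hypothesis (Σ ratio = 16, N = 191):
  white: 191 × 12/16 = 143.25
  yellow: 191 × 3/16 = 35.8125
  green: 191 × 1/16 = 11.9375
χ² = Σ (O − E)² / E
  white: (159 − 143.25)² / 143.25 = 1.7317
  yellow: (23 − 35.8125)² / 35.8125 = 4.5839
  green: (9 − 11.9375)² / 11.9375 = 0.7228
χ² = 1.7317 + 4.5839 + 0.7228 = 7.0384 ≈ 7.038
Degrees of freedom = 3 − 1 = 2; critical value at α = 0.05 is 5.991.
Since 7.038 > 5.991, we reject the null hypothesis — the data do not fit the 12:3:1 ratio.

7.038; not consistent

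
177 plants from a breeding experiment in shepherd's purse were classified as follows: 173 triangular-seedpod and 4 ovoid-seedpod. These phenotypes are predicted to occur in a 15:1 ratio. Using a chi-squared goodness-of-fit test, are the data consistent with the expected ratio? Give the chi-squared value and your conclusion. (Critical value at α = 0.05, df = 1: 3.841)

The 15:1 ratio has 16 parts, so with N = 177 the expected counts are:
  triangular-seedpod: 177 × 15/16 = 165.9375
  ovoid-seedpod: 177 × 1/16 = 11.0625
χ² = Σ (O − E)² / E
  triangular-seedpod: (173 − 165.9375)² / 165.9375 = 0.3006
  ovoid-seedpod: (4 − 11.0625)² / 11.0625 = 4.5088
χ² = 0.3006 + 4.5088 = 4.8094 ≈ 4.809
Degrees of freedom = 2 − 1 = 1; critical value at α = 0.05 is 3.841.
Since 4.809 > 3.841, we reject the null hypothesis — the data do not fit the 15:1 ratio.

4.809; not consistent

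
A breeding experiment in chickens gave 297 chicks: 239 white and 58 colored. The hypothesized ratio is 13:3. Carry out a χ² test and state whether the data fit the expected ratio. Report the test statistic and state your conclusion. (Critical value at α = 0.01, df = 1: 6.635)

Total ratio parts = 16. Expected numbers out of 297:
  white: 297 × 13/16 = 241.3125
  colored: 297 × 3/16 = 55.6875
χ² = Σ (O − E)² / E
  white: (239 − 241.3125)² / 241.3125 = 0.0222
  colored: (58 − 55.6875)² / 55.6875 = 0.0960
χ² = 0.0222 + 0.0960 = 0.1182 ≈ 0.118
Degrees of freedom = 2 − 1 = 1; critical value at α = 0.01 is 6.635.
Since 0.118 < 6.635, we fail to reject the null hypothesis — the data are consistent with the 13:3 ratio.

0.118; consistent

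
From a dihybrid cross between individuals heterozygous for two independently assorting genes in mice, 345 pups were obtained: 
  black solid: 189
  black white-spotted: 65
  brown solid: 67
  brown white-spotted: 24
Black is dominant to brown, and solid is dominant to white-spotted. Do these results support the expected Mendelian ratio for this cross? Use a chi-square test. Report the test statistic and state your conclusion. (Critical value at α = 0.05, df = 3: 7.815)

A dihybrid F₂ with independent assortment and complete dominance at both loci gives a 9:3:3:1 phenotypic ratio.
Expected counts for N = 345 under a 9:3:3:1 ratio (total parts = 16):
  black solid: 345 × 9/16 = 194.0625
  black white-spotted: 345 × 3/16 = 64.6875
  brown solid: 345 × 3/16 = 64.6875
  brown white-spotted: 345 × 1/16 = 21.5625
χ² = Σ (O − E)² / E
  black solid: (189 − 194.0625)² / 194.0625 = 0.1321
  black white-spotted: (65 − 64.6875)² / 64.6875 = 0.0015
  brown solid: (67 − 64.6875)² / 64.6875 = 0.0827
  brown white-spotted: (24 − 21.5625)² / 21.5625 = 0.2755
χ² = 0.1321 + 0.0015 + 0.0827 + 0.2755 = 0.4918 ≈ 0.492
Degrees of freedom = 4 − 1 = 3; critical value at α = 0.05 is 7.815.
Since 0.492 < 7.815, we fail to reject the null hypothesis — the data are consistent with the 9:3:3:1 ratio.

0.492; consistent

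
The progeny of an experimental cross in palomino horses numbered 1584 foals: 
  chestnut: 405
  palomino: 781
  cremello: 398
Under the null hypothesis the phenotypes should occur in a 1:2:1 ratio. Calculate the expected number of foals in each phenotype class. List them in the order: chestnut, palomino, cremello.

Total ratio parts = 4. Expected numbers out of 1584:
  chestnut: 1584 × 1/4 = 396
  palomino: 1584 × 2/4 = 792
  cremello: 1584 × 1/4 = 396

396, 792, 396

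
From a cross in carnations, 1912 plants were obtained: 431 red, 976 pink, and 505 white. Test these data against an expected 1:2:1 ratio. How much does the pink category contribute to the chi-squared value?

0.418

Total ratio parts = 4. Expected numbers out of 1912:
  red: 1912 × 1/4 = 478
  pink: 1912 × 2/4 = 956
  white: 1912 × 1/4 = 478
Contribution of pink: (976 − 956)² / 956 = 0.4184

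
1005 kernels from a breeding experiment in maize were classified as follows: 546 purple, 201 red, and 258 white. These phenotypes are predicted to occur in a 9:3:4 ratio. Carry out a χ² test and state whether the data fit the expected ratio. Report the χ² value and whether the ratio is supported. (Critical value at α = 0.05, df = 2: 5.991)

The 9:3:4 ratio has 16 parts, so with N = 1005 the expected counts are:
  purple: 1005 × 9/16 = 565.3125
  red: 1005 × 3/16 = 188.4375
  white: 1005 × 4/16 = 251.25
χ² = Σ (O − E)² / E
  purple: (546 − 565.3125)² / 565.3125 = 0.6598
  red: (201 − 188.4375)² / 188.4375 = 0.8375
  white: (258 − 251.25)² / 251.25 = 0.1813
χ² = 0.6598 + 0.8375 + 0.1813 = 1.6786 ≈ 1.679
Degrees of freedom = 3 − 1 = 2; critical value at α = 0.05 is 5.991.
Since 1.679 < 5.991, we fail to reject the null hypothesis — the data are consistent with the 9:3:4 ratio.

1.679; consistent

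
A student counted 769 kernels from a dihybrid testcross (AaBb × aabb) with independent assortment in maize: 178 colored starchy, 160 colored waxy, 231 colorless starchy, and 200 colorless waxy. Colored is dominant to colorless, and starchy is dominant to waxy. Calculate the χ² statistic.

14.589

A dihybrid testcross with independent assortment gives a 1:1:1:1 ratio.
Under the 1:1:1:1 hypothesis (Σ ratio = 4, N = 769):
  colored starchy: 769 × 1/4 = 192.25
  colored waxy: 769 × 1/4 = 192.25
  colorless starchy: 769 × 1/4 = 192.25
  colorless waxy: 769 × 1/4 = 192.25
χ² = Σ (O − E)² / E
  colored starchy: (178 − 192.25)² / 192.25 = 1.0562
  colored waxy: (160 − 192.25)² / 192.25 = 5.4099
  colorless starchy: (231 − 192.25)² / 192.25 = 7.8105
  colorless waxy: (200 − 192.25)² / 192.25 = 0.3124
χ² = 1.0562 + 5.4099 + 7.8105 + 0.3124 = 14.589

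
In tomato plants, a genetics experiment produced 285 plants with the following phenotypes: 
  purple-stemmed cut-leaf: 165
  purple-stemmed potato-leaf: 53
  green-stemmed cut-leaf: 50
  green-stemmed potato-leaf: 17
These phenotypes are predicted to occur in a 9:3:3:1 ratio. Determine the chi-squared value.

The 9:3:3:1 ratio has 16 parts, so with N = 285 the expected counts are:
  purple-stemmed cut-leaf: 285 × 9/16 = 160.3125
  purple-stemmed potato-leaf: 285 × 3/16 = 53.4375
  green-stemmed cut-leaf: 285 × 3/16 = 53.4375
  green-stemmed potato-leaf: 285 × 1/16 = 17.8125
χ² = Σ (O − E)² / E
  purple-stemmed cut-leaf: (165 − 160.3125)² / 160.3125 = 0.1371
  purple-stemmed potato-leaf: (53 − 53.4375)² / 53.4375 = 0.0036
  green-stemmed cut-leaf: (50 − 53.4375)² / 53.4375 = 0.2211
  green-stemmed potato-leaf: (17 − 17.8125)² / 17.8125 = 0.0371
χ² = 0.1371 + 0.0036 + 0.2211 + 0.0371 = 0.3989 ≈ 0.399

0.399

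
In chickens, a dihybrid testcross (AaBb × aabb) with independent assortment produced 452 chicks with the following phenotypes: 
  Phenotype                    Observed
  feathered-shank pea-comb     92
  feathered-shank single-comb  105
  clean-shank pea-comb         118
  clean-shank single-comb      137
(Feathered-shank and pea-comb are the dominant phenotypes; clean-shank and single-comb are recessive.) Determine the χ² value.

9.788

A dihybrid testcross with independent assortment gives a 1:1:1:1 ratio.
Expected counts for N = 452 under a 1:1:1:1 ratio (total parts = 4):
  feathered-shank pea-comb: 452 × 1/4 = 113
  feathered-shank single-comb: 452 × 1/4 = 113
  clean-shank pea-comb: 452 × 1/4 = 113
  clean-shank single-comb: 452 × 1/4 = 113
χ² = Σ (O − E)² / E
  feathered-shank pea-comb: (92 − 113)² / 113 = 3.9027
  feathered-shank single-comb: (105 − 113)² / 113 = 0.5664
  clean-shank pea-comb: (118 − 113)² / 113 = 0.2212
  clean-shank single-comb: (137 − 113)² / 113 = 5.0973
χ² = 3.9027 + 0.5664 + 0.2212 + 5.0973 = 9.7876 ≈ 9.788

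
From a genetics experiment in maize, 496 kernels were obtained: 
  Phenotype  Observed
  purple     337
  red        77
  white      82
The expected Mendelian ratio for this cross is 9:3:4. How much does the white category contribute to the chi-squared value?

14.226

The 9:3:4 ratio has 16 parts, so with N = 496 the expected counts are:
  purple: 496 × 9/16 = 279
  red: 496 × 3/16 = 93
  white: 496 × 4/16 = 124
Contribution of white: (82 − 124)² / 124 = 14.2258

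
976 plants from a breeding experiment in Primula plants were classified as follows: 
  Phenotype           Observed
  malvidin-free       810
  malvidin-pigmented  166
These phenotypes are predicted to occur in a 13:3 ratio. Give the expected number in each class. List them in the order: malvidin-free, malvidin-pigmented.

793, 183

Total ratio parts = 16. Expected numbers out of 976:
  malvidin-free: 976 × 13/16 = 793
  malvidin-pigmented: 976 × 3/16 = 183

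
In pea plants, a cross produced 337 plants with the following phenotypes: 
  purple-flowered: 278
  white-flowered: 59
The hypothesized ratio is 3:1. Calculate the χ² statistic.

Expected counts for N = 337 under a 3:1 ratio (total parts = 4):
  purple-flowered: 337 × 3/4 = 252.75
  white-flowered: 337 × 1/4 = 84.25
χ² = Σ (O − E)² / E
  purple-flowered: (278 − 252.75)² / 252.75 = 2.5225
  white-flowered: (59 − 84.25)² / 84.25 = 7.5675
χ² = 2.5225 + 7.5675 = 10.090

10.090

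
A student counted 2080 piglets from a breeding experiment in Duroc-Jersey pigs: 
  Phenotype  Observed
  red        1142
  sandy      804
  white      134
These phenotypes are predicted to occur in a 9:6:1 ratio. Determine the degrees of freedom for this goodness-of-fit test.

A goodness-of-fit test with 3 phenotype classes has df = 3 − 1 = 2.

2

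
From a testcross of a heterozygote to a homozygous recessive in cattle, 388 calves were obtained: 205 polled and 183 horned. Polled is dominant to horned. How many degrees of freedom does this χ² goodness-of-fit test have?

A testcross of a heterozygote (Aa × aa) gives a 1:1 phenotypic ratio.
A goodness-of-fit test with 2 phenotype classes has df = 2 − 1 = 1.

1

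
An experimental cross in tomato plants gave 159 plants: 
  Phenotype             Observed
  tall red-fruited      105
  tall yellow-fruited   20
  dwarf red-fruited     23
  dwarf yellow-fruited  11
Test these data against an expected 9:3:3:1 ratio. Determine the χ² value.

7.608

Total ratio parts = 16. Expected numbers out of 159:
  tall red-fruited: 159 × 9/16 = 89.4375
  tall yellow-fruited: 159 × 3/16 = 29.8125
  dwarf red-fruited: 159 × 3/16 = 29.8125
  dwarf yellow-fruited: 159 × 1/16 = 9.9375
χ² = Σ (O − E)² / E
  tall red-fruited: (105 − 89.4375)² / 89.4375 = 2.7079
  tall yellow-fruited: (20 − 29.8125)² / 29.8125 = 3.2297
  dwarf red-fruited: (23 − 29.8125)² / 29.8125 = 1.5567
  dwarf yellow-fruited: (11 − 9.9375)² / 9.9375 = 0.1136
χ² = 2.7079 + 3.2297 + 1.5567 + 0.1136 = 7.6079 ≈ 7.608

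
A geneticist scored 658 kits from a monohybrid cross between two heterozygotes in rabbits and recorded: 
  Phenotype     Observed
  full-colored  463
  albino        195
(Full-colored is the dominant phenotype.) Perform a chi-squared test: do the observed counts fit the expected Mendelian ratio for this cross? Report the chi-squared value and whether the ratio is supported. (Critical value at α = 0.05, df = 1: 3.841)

7.540; not consistent

For a monohybrid cross between heterozygotes with complete dominance, the expected phenotypic ratio is 3:1.
Expected counts for N = 658 under a 3:1 ratio (total parts = 4):
  full-colored: 658 × 3/4 = 493.5
  albino: 658 × 1/4 = 164.5
χ² = Σ (O − E)² / E
  full-colored: (463 − 493.5)² / 493.5 = 1.8850
  albino: (195 − 164.5)² / 164.5 = 5.6550
χ² = 1.8850 + 5.6550 = 7.540
Degrees of freedom = 2 − 1 = 1; critical value at α = 0.05 is 3.841.
Since 7.540 > 3.841, we reject the null hypothesis — the data do not fit the 3:1 ratio.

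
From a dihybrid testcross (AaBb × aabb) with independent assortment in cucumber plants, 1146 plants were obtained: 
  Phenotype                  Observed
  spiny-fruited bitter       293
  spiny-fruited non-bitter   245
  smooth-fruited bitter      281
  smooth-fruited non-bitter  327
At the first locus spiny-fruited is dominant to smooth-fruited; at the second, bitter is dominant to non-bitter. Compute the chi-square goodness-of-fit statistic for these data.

A dihybrid testcross with independent assortment gives a 1:1:1:1 ratio.
Under the 1:1:1:1 hypothesis (Σ ratio = 4, N = 1146):
  spiny-fruited bitter: 1146 × 1/4 = 286.5
  spiny-fruited non-bitter: 1146 × 1/4 = 286.5
  smooth-fruited bitter: 1146 × 1/4 = 286.5
  smooth-fruited non-bitter: 1146 × 1/4 = 286.5
χ² = Σ (O − E)² / E
  spiny-fruited bitter: (293 − 286.5)² / 286.5 = 0.1475
  spiny-fruited non-bitter: (245 − 286.5)² / 286.5 = 6.0113
  smooth-fruited bitter: (281 − 286.5)² / 286.5 = 0.1056
  smooth-fruited non-bitter: (327 − 286.5)² / 286.5 = 5.7251
χ² = 0.1475 + 6.0113 + 0.1056 + 5.7251 = 11.9895 ≈ 11.990

11.990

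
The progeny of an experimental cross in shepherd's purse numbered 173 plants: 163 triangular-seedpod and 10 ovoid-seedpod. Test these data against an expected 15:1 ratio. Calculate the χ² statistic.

0.065

Under the 15:1 hypothesis (Σ ratio = 16, N = 173):
  triangular-seedpod: 173 × 15/16 = 162.1875
  ovoid-seedpod: 173 × 1/16 = 10.8125
χ² = Σ (O − E)² / E
  triangular-seedpod: (163 − 162.1875)² / 162.1875 = 0.0041
  ovoid-seedpod: (10 − 10.8125)² / 10.8125 = 0.0611
χ² = 0.0041 + 0.0611 = 0.0652 ≈ 0.065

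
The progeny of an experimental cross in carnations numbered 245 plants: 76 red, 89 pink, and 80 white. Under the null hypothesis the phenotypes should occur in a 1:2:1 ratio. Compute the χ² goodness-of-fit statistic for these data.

The 1:2:1 ratio has 4 parts, so with N = 245 the expected counts are:
  red: 245 × 1/4 = 61.25
  pink: 245 × 2/4 = 122.5
  white: 245 × 1/4 = 61.25
χ² = Σ (O − E)² / E
  red: (76 − 61.25)² / 61.25 = 3.5520
  pink: (89 − 122.5)² / 122.5 = 9.1612
  white: (80 − 61.25)² / 61.25 = 5.7398
χ² = 3.5520 + 9.1612 + 5.7398 = 18.453

18.453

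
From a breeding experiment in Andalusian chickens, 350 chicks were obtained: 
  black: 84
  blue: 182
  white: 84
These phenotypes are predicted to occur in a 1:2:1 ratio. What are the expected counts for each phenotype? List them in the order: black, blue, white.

Total ratio parts = 4. Expected numbers out of 350:
  black: 350 × 1/4 = 87.5
  blue: 350 × 2/4 = 175
  white: 350 × 1/4 = 87.5

87.5, 175, 87.5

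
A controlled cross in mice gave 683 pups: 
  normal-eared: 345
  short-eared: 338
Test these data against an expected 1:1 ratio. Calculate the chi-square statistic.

Expected counts for N = 683 under a 1:1 ratio (total parts = 2):
  normal-eared: 683 × 1/2 = 341.5
  short-eared: 683 × 1/2 = 341.5
χ² = Σ (O − E)² / E
  normal-eared: (345 − 341.5)² / 341.5 = 0.0359
  short-eared: (338 − 341.5)² / 341.5 = 0.0359
χ² = 0.0359 + 0.0359 = 0.0718 ≈ 0.072

0.072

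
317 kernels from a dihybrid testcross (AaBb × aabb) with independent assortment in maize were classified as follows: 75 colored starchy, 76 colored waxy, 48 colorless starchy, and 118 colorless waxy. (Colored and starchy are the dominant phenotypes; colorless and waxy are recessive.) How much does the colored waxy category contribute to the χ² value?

A dihybrid testcross with independent assortment gives a 1:1:1:1 ratio.
Expected counts for N = 317 under a 1:1:1:1 ratio (total parts = 4):
  colored starchy: 317 × 1/4 = 79.25
  colored waxy: 317 × 1/4 = 79.25
  colorless starchy: 317 × 1/4 = 79.25
  colorless waxy: 317 × 1/4 = 79.25
Contribution of colored waxy: (76 − 79.25)² / 79.25 = 0.1333

0.133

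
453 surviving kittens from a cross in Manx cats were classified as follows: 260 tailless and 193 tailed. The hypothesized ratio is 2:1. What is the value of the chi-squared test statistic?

The 2:1 ratio has 3 parts, so with N = 453 the expected counts are:
  tailless: 453 × 2/3 = 302
  tailed: 453 × 1/3 = 151
χ² = Σ (O − E)² / E
  tailless: (260 − 302)² / 302 = 5.8411
  tailed: (193 − 151)² / 151 = 11.6821
χ² = 5.8411 + 11.6821 = 17.5232 ≈ 17.523

17.523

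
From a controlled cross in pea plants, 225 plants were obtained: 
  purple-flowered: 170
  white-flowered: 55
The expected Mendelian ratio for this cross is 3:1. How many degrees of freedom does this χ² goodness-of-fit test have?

A goodness-of-fit test with 2 phenotype classes has df = 2 − 1 = 1.

1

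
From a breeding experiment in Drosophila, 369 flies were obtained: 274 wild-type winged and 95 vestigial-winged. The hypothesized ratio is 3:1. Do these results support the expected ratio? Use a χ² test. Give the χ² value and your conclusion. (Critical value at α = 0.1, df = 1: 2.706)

Expected counts for N = 369 under a 3:1 ratio (total parts = 4):
  wild-type winged: 369 × 3/4 = 276.75
  vestigial-winged: 369 × 1/4 = 92.25
χ² = Σ (O − E)² / E
  wild-type winged: (274 − 276.75)² / 276.75 = 0.0273
  vestigial-winged: (95 − 92.25)² / 92.25 = 0.0820
χ² = 0.0273 + 0.0820 = 0.1093 ≈ 0.109
Degrees of freedom = 2 − 1 = 1; critical value at α = 0.1 is 2.706.
Since 0.109 < 2.706, we fail to reject the null hypothesis — the data are consistent with the 3:1 ratio.

0.109; consistent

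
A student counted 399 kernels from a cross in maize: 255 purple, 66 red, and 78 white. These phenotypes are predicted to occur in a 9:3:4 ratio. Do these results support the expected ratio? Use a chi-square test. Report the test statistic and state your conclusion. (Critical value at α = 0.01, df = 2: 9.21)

9.942; not consistent

Expected counts for N = 399 under a 9:3:4 ratio (total parts = 16):
  purple: 399 × 9/16 = 224.4375
  red: 399 × 3/16 = 74.8125
  white: 399 × 4/16 = 99.75
χ² = Σ (O − E)² / E
  purple: (255 − 224.4375)² / 224.4375 = 4.1618
  red: (66 − 74.8125)² / 74.8125 = 1.0381
  white: (78 − 99.75)² / 99.75 = 4.7425
χ² = 4.1618 + 1.0381 + 4.7425 = 9.9424 ≈ 9.942
Degrees of freedom = 3 − 1 = 2; critical value at α = 0.01 is 9.21.
Since 9.942 > 9.21, we reject the null hypothesis — the data do not fit the 9:3:4 ratio.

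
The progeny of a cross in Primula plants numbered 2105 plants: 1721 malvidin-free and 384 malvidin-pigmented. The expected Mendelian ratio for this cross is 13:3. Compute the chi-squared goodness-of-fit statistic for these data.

0.356

Expected counts for N = 2105 under a 13:3 ratio (total parts = 16):
  malvidin-free: 2105 × 13/16 = 1710.3125
  malvidin-pigmented: 2105 × 3/16 = 394.6875
χ² = Σ (O − E)² / E
  malvidin-free: (1721 − 1710.3125)² / 1710.3125 = 0.0668
  malvidin-pigmented: (384 − 394.6875)² / 394.6875 = 0.2894
χ² = 0.0668 + 0.2894 = 0.3562 ≈ 0.356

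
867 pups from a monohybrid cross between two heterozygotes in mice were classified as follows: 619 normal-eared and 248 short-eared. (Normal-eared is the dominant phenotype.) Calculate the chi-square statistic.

6.007

For a monohybrid cross between heterozygotes with complete dominance, the expected phenotypic ratio is 3:1.
The 3:1 ratio has 4 parts, so with N = 867 the expected counts are:
  normal-eared: 867 × 3/4 = 650.25
  short-eared: 867 × 1/4 = 216.75
χ² = Σ (O − E)² / E
  normal-eared: (619 − 650.25)² / 650.25 = 1.5018
  short-eared: (248 − 216.75)² / 216.75 = 4.5055
χ² = 1.5018 + 4.5055 = 6.0073 ≈ 6.007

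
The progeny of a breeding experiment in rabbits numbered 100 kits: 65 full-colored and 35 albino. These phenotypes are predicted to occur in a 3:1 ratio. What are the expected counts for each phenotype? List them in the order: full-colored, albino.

The 3:1 ratio has 4 parts, so with N = 100 the expected counts are:
  full-colored: 100 × 3/4 = 75
  albino: 100 × 1/4 = 25

75, 25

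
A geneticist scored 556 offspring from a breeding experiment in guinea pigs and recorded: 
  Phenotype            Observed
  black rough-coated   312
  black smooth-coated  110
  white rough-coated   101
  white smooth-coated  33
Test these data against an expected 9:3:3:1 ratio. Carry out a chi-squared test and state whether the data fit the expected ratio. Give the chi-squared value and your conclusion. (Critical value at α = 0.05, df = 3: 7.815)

0.508; consistent

The 9:3:3:1 ratio has 16 parts, so with N = 556 the expected counts are:
  black rough-coated: 556 × 9/16 = 312.75
  black smooth-coated: 556 × 3/16 = 104.25
  white rough-coated: 556 × 3/16 = 104.25
  white smooth-coated: 556 × 1/16 = 34.75
χ² = Σ (O − E)² / E
  black rough-coated: (312 − 312.75)² / 312.75 = 0.0018
  black smooth-coated: (110 − 104.25)² / 104.25 = 0.3171
  white rough-coated: (101 − 104.25)² / 104.25 = 0.1013
  white smooth-coated: (33 − 34.75)² / 34.75 = 0.0881
χ² = 0.0018 + 0.3171 + 0.1013 + 0.0881 = 0.5083 ≈ 0.508
Degrees of freedom = 4 − 1 = 3; critical value at α = 0.05 is 7.815.
Since 0.508 < 7.815, we fail to reject the null hypothesis — the data are consistent with the 9:3:3:1 ratio.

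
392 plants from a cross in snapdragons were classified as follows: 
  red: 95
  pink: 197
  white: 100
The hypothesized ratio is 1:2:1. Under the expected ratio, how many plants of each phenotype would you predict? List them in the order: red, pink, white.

98, 196, 98

Total ratio parts = 4. Expected numbers out of 392:
  red: 392 × 1/4 = 98
  pink: 392 × 2/4 = 196
  white: 392 × 1/4 = 98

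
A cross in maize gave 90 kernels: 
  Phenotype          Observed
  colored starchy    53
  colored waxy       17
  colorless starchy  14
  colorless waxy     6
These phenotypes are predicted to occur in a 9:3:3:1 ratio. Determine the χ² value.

0.627

Expected counts for N = 90 under a 9:3:3:1 ratio (total parts = 16):
  colored starchy: 90 × 9/16 = 50.625
  colored waxy: 90 × 3/16 = 16.875
  colorless starchy: 90 × 3/16 = 16.875
  colorless waxy: 90 × 1/16 = 5.625
χ² = Σ (O − E)² / E
  colored starchy: (53 − 50.625)² / 50.625 = 0.1114
  colored waxy: (17 − 16.875)² / 16.875 = 0.0009
  colorless starchy: (14 − 16.875)² / 16.875 = 0.4898
  colorless waxy: (6 − 5.625)² / 5.625 = 0.0250
χ² = 0.1114 + 0.0009 + 0.4898 + 0.0250 = 0.6271 ≈ 0.627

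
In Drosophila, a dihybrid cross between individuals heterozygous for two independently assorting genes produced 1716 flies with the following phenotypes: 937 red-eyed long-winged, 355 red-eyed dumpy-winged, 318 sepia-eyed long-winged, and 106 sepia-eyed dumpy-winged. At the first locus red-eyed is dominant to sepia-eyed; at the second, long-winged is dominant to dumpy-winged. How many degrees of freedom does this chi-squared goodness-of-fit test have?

A dihybrid F₂ with independent assortment and complete dominance at both loci gives a 9:3:3:1 phenotypic ratio.
A goodness-of-fit test with 4 phenotype classes has df = 4 − 1 = 3.

3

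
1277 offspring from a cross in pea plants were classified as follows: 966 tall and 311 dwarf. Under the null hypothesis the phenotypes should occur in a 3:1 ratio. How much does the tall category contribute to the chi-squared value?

0.071

The 3:1 ratio has 4 parts, so with N = 1277 the expected counts are:
  tall: 1277 × 3/4 = 957.75
  dwarf: 1277 × 1/4 = 319.25
Contribution of tall: (966 − 957.75)² / 957.75 = 0.0711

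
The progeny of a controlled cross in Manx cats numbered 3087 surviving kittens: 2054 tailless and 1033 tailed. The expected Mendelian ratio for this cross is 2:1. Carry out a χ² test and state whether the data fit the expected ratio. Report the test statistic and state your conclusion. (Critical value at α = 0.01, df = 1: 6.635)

0.023; consistent

Expected counts for N = 3087 under a 2:1 ratio (total parts = 3):
  tailless: 3087 × 2/3 = 2058
  tailed: 3087 × 1/3 = 1029
χ² = Σ (O − E)² / E
  tailless: (2054 − 2058)² / 2058 = 0.0078
  tailed: (1033 − 1029)² / 1029 = 0.0155
χ² = 0.0078 + 0.0155 = 0.0233 ≈ 0.023
Degrees of freedom = 2 − 1 = 1; critical value at α = 0.01 is 6.635.
Since 0.023 < 6.635, we fail to reject the null hypothesis — the data are consistent with the 2:1 ratio.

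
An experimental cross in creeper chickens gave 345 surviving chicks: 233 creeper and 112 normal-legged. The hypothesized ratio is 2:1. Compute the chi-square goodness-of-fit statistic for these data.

Expected counts for N = 345 under a 2:1 ratio (total parts = 3):
  creeper: 345 × 2/3 = 230
  normal-legged: 345 × 1/3 = 115
χ² = Σ (O − E)² / E
  creeper: (233 − 230)² / 230 = 0.0391
  normal-legged: (112 − 115)² / 115 = 0.0783
χ² = 0.0391 + 0.0783 = 0.1174 ≈ 0.117

0.117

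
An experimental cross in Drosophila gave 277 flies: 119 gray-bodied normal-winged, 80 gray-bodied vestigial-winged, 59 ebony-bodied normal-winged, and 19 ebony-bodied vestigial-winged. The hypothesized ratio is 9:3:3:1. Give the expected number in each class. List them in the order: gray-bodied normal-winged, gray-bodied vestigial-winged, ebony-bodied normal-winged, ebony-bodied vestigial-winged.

155.8125, 51.9375, 51.9375, 17.3125

The 9:3:3:1 ratio has 16 parts, so with N = 277 the expected counts are:
  gray-bodied normal-winged: 277 × 9/16 = 155.8125
  gray-bodied vestigial-winged: 277 × 3/16 = 51.9375
  ebony-bodied normal-winged: 277 × 3/16 = 51.9375
  ebony-bodied vestigial-winged: 277 × 1/16 = 17.3125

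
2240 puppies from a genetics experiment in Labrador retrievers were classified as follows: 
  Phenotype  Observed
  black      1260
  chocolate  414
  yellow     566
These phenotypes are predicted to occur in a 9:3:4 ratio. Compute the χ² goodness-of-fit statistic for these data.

0.150

Total ratio parts = 16. Expected numbers out of 2240:
  black: 2240 × 9/16 = 1260
  chocolate: 2240 × 3/16 = 420
  yellow: 2240 × 4/16 = 560
χ² = Σ (O − E)² / E
  black: (1260 − 1260)² / 1260 = 0.0000
  chocolate: (414 − 420)² / 420 = 0.0857
  yellow: (566 − 560)² / 560 = 0.0643
χ² = 0.0000 + 0.0857 + 0.0643 = 0.150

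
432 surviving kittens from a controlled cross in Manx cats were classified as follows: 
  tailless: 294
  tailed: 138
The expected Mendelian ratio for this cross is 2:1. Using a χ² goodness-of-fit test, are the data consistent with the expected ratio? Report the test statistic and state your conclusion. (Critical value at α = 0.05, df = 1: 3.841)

0.375; consistent

The 2:1 ratio has 3 parts, so with N = 432 the expected counts are:
  tailless: 432 × 2/3 = 288
  tailed: 432 × 1/3 = 144
χ² = Σ (O − E)² / E
  tailless: (294 − 288)² / 288 = 0.1250
  tailed: (138 − 144)² / 144 = 0.2500
χ² = 0.1250 + 0.2500 = 0.375
Degrees of freedom = 2 − 1 = 1; critical value at α = 0.05 is 3.841.
Since 0.375 < 3.841, we fail to reject the null hypothesis — the data are consistent with the 2:1 ratio.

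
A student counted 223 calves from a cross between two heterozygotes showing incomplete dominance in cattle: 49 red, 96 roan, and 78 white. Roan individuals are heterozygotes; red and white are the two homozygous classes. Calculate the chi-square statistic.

11.852

With incomplete dominance, a heterozygote × heterozygote cross gives a 1:2:1 phenotypic ratio.
Under the 1:2:1 hypothesis (Σ ratio = 4, N = 223):
  red: 223 × 1/4 = 55.75
  roan: 223 × 2/4 = 111.5
  white: 223 × 1/4 = 55.75
χ² = Σ (O − E)² / E
  red: (49 − 55.75)² / 55.75 = 0.8173
  roan: (96 − 111.5)² / 111.5 = 2.1547
  white: (78 − 55.75)² / 55.75 = 8.8800
χ² = 0.8173 + 2.1547 + 8.8800 = 11.852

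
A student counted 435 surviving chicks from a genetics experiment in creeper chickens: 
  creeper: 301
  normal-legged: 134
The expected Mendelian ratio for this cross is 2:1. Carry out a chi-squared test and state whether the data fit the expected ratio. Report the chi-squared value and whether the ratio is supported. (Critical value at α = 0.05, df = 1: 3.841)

Expected counts for N = 435 under a 2:1 ratio (total parts = 3):
  creeper: 435 × 2/3 = 290
  normal-legged: 435 × 1/3 = 145
χ² = Σ (O − E)² / E
  creeper: (301 − 290)² / 290 = 0.4172
  normal-legged: (134 − 145)² / 145 = 0.8345
χ² = 0.4172 + 0.8345 = 1.2517 ≈ 1.252
Degrees of freedom = 2 − 1 = 1; critical value at α = 0.05 is 3.841.
Since 1.252 < 3.841, we fail to reject the null hypothesis — the data are consistent with the 2:1 ratio.

1.252; consistent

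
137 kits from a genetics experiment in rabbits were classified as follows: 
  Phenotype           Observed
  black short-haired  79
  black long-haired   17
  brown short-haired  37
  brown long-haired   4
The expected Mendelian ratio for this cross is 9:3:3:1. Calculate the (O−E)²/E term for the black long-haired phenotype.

The 9:3:3:1 ratio has 16 parts, so with N = 137 the expected counts are:
  black short-haired: 137 × 9/16 = 77.0625
  black long-haired: 137 × 3/16 = 25.6875
  brown short-haired: 137 × 3/16 = 25.6875
  brown long-haired: 137 × 1/16 = 8.5625
Contribution of black long-haired: (17 − 25.6875)² / 25.6875 = 2.9381

2.938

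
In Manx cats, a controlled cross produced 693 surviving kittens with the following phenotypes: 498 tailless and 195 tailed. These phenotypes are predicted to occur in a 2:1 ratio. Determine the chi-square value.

8.416

Expected counts for N = 693 under a 2:1 ratio (total parts = 3):
  tailless: 693 × 2/3 = 462
  tailed: 693 × 1/3 = 231
χ² = Σ (O − E)² / E
  tailless: (498 − 462)² / 462 = 2.8052
  tailed: (195 − 231)² / 231 = 5.6104
χ² = 2.8052 + 5.6104 = 8.4156 ≈ 8.416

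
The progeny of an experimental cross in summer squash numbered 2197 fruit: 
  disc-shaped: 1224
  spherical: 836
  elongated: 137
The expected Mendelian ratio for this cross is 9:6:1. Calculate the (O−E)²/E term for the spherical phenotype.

The 9:6:1 ratio has 16 parts, so with N = 2197 the expected counts are:
  disc-shaped: 2197 × 9/16 = 1235.8125
  spherical: 2197 × 6/16 = 823.875
  elongated: 2197 × 1/16 = 137.3125
Contribution of spherical: (836 − 823.875)² / 823.875 = 0.1784

0.178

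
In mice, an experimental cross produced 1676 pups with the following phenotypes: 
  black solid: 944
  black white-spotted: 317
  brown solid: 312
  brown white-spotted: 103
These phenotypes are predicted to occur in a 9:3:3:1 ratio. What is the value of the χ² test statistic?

Under the 9:3:3:1 hypothesis (Σ ratio = 16, N = 1676):
  black solid: 1676 × 9/16 = 942.75
  black white-spotted: 1676 × 3/16 = 314.25
  brown solid: 1676 × 3/16 = 314.25
  brown white-spotted: 1676 × 1/16 = 104.75
χ² = Σ (O − E)² / E
  black solid: (944 − 942.75)² / 942.75 = 0.0017
  black white-spotted: (317 − 314.25)² / 314.25 = 0.0241
  brown solid: (312 − 314.25)² / 314.25 = 0.0161
  brown white-spotted: (103 − 104.75)² / 104.75 = 0.0292
χ² = 0.0017 + 0.0241 + 0.0161 + 0.0292 = 0.0711 ≈ 0.071

0.071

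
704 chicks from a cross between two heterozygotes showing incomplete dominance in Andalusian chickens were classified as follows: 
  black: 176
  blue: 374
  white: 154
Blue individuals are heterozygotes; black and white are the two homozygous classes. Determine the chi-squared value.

4.125

With incomplete dominance, a heterozygote × heterozygote cross gives a 1:2:1 phenotypic ratio.
The 1:2:1 ratio has 4 parts, so with N = 704 the expected counts are:
  black: 704 × 1/4 = 176
  blue: 704 × 2/4 = 352
  white: 704 × 1/4 = 176
χ² = Σ (O − E)² / E
  black: (176 − 176)² / 176 = 0.0000
  blue: (374 − 352)² / 352 = 1.3750
  white: (154 − 176)² / 176 = 2.7500
χ² = 0.0000 + 1.3750 + 2.7500 = 4.125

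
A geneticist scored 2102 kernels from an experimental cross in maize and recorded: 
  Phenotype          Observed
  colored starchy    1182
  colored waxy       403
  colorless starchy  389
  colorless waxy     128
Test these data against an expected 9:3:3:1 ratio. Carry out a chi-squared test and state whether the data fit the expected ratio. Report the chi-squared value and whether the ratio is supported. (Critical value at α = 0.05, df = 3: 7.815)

The 9:3:3:1 ratio has 16 parts, so with N = 2102 the expected counts are:
  colored starchy: 2102 × 9/16 = 1182.375
  colored waxy: 2102 × 3/16 = 394.125
  colorless starchy: 2102 × 3/16 = 394.125
  colorless waxy: 2102 × 1/16 = 131.375
χ² = Σ (O − E)² / E
  colored starchy: (1182 − 1182.375)² / 1182.375 = 0.0001
  colored waxy: (403 − 394.125)² / 394.125 = 0.1998
  colorless starchy: (389 − 394.125)² / 394.125 = 0.0666
  colorless waxy: (128 − 131.375)² / 131.375 = 0.0867
χ² = 0.0001 + 0.1998 + 0.0666 + 0.0867 = 0.3532 ≈ 0.353
Degrees of freedom = 4 − 1 = 3; critical value at α = 0.05 is 7.815.
Since 0.353 < 7.815, we fail to reject the null hypothesis — the data are consistent with the 9:3:3:1 ratio.

0.353; consistent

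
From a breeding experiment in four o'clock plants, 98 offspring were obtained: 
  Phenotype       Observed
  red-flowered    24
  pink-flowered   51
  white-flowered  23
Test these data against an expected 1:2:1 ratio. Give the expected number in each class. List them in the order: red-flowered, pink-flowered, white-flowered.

Total ratio parts = 4. Expected numbers out of 98:
  red-flowered: 98 × 1/4 = 24.5
  pink-flowered: 98 × 2/4 = 49
  white-flowered: 98 × 1/4 = 24.5

24.5, 49, 24.5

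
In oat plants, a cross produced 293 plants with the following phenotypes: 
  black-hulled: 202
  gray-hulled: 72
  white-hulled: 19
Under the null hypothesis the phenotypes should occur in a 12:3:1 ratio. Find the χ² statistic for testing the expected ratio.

Under the 12:3:1 hypothesis (Σ ratio = 16, N = 293):
  black-hulled: 293 × 12/16 = 219.75
  gray-hulled: 293 × 3/16 = 54.9375
  white-hulled: 293 × 1/16 = 18.3125
χ² = Σ (O − E)² / E
  black-hulled: (202 − 219.75)² / 219.75 = 1.4337
  gray-hulled: (72 − 54.9375)² / 54.9375 = 5.2993
  white-hulled: (19 − 18.3125)² / 18.3125 = 0.0258
χ² = 1.4337 + 5.2993 + 0.0258 = 6.7588 ≈ 6.759

6.759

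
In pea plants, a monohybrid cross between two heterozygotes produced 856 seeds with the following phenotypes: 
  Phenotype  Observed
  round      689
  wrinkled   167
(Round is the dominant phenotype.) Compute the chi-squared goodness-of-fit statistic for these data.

For a monohybrid cross between heterozygotes with complete dominance, the expected phenotypic ratio is 3:1.
Total ratio parts = 4. Expected numbers out of 856:
  round: 856 × 3/4 = 642
  wrinkled: 856 × 1/4 = 214
χ² = Σ (O − E)² / E
  round: (689 − 642)² / 642 = 3.4408
  wrinkled: (167 − 214)² / 214 = 10.3224
χ² = 3.4408 + 10.3224 = 13.7632 ≈ 13.763

13.763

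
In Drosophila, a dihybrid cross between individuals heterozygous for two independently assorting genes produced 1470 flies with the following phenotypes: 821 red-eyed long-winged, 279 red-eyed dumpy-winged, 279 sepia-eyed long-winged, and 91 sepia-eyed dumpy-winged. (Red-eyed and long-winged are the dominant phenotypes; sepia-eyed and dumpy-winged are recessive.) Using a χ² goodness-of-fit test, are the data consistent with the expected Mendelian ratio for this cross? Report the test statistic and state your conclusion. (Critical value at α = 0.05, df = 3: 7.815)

0.133; consistent

A dihybrid F₂ with independent assortment and complete dominance at both loci gives a 9:3:3:1 phenotypic ratio.
Expected counts for N = 1470 under a 9:3:3:1 ratio (total parts = 16):
  red-eyed long-winged: 1470 × 9/16 = 826.875
  red-eyed dumpy-winged: 1470 × 3/16 = 275.625
  sepia-eyed long-winged: 1470 × 3/16 = 275.625
  sepia-eyed dumpy-winged: 1470 × 1/16 = 91.875
χ² = Σ (O − E)² / E
  red-eyed long-winged: (821 − 826.875)² / 826.875 = 0.0417
  red-eyed dumpy-winged: (279 − 275.625)² / 275.625 = 0.0413
  sepia-eyed long-winged: (279 − 275.625)² / 275.625 = 0.0413
  sepia-eyed dumpy-winged: (91 − 91.875)² / 91.875 = 0.0083
χ² = 0.0417 + 0.0413 + 0.0413 + 0.0083 = 0.1326 ≈ 0.133
Degrees of freedom = 4 − 1 = 3; critical value at α = 0.05 is 7.815.
Since 0.133 < 7.815, we fail to reject the null hypothesis — the data are consistent with the 9:3:3:1 ratio.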